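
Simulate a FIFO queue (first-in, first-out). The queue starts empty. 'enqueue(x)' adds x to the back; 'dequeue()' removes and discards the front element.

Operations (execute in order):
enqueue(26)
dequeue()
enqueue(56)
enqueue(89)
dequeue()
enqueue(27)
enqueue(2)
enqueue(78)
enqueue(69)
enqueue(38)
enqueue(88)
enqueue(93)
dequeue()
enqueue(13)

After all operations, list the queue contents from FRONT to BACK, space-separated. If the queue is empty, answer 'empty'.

Answer: 27 2 78 69 38 88 93 13

Derivation:
enqueue(26): [26]
dequeue(): []
enqueue(56): [56]
enqueue(89): [56, 89]
dequeue(): [89]
enqueue(27): [89, 27]
enqueue(2): [89, 27, 2]
enqueue(78): [89, 27, 2, 78]
enqueue(69): [89, 27, 2, 78, 69]
enqueue(38): [89, 27, 2, 78, 69, 38]
enqueue(88): [89, 27, 2, 78, 69, 38, 88]
enqueue(93): [89, 27, 2, 78, 69, 38, 88, 93]
dequeue(): [27, 2, 78, 69, 38, 88, 93]
enqueue(13): [27, 2, 78, 69, 38, 88, 93, 13]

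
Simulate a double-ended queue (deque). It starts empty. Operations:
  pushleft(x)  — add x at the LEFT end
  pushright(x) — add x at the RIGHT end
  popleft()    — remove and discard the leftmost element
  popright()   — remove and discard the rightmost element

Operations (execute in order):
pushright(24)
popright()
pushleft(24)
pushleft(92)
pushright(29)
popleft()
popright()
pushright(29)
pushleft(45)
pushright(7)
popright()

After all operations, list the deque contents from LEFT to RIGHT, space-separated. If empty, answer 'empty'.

pushright(24): [24]
popright(): []
pushleft(24): [24]
pushleft(92): [92, 24]
pushright(29): [92, 24, 29]
popleft(): [24, 29]
popright(): [24]
pushright(29): [24, 29]
pushleft(45): [45, 24, 29]
pushright(7): [45, 24, 29, 7]
popright(): [45, 24, 29]

Answer: 45 24 29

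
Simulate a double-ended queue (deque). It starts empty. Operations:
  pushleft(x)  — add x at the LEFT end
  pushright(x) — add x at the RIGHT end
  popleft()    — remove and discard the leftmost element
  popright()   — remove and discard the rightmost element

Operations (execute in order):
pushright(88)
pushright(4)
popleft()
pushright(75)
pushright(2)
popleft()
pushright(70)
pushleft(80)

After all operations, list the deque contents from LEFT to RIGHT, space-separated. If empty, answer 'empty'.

Answer: 80 75 2 70

Derivation:
pushright(88): [88]
pushright(4): [88, 4]
popleft(): [4]
pushright(75): [4, 75]
pushright(2): [4, 75, 2]
popleft(): [75, 2]
pushright(70): [75, 2, 70]
pushleft(80): [80, 75, 2, 70]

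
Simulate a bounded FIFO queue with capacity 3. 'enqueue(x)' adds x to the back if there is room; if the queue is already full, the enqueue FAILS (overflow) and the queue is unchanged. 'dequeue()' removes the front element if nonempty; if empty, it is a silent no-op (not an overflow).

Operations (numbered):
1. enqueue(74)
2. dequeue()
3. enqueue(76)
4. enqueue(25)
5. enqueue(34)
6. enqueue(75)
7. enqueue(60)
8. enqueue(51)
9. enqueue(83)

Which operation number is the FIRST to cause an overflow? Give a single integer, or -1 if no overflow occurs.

1. enqueue(74): size=1
2. dequeue(): size=0
3. enqueue(76): size=1
4. enqueue(25): size=2
5. enqueue(34): size=3
6. enqueue(75): size=3=cap → OVERFLOW (fail)
7. enqueue(60): size=3=cap → OVERFLOW (fail)
8. enqueue(51): size=3=cap → OVERFLOW (fail)
9. enqueue(83): size=3=cap → OVERFLOW (fail)

Answer: 6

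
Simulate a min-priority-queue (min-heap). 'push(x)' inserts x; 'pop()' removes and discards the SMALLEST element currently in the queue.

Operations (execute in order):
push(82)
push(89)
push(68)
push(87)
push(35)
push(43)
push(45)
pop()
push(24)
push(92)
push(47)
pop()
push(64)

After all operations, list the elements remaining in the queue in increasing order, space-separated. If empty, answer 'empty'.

Answer: 43 45 47 64 68 82 87 89 92

Derivation:
push(82): heap contents = [82]
push(89): heap contents = [82, 89]
push(68): heap contents = [68, 82, 89]
push(87): heap contents = [68, 82, 87, 89]
push(35): heap contents = [35, 68, 82, 87, 89]
push(43): heap contents = [35, 43, 68, 82, 87, 89]
push(45): heap contents = [35, 43, 45, 68, 82, 87, 89]
pop() → 35: heap contents = [43, 45, 68, 82, 87, 89]
push(24): heap contents = [24, 43, 45, 68, 82, 87, 89]
push(92): heap contents = [24, 43, 45, 68, 82, 87, 89, 92]
push(47): heap contents = [24, 43, 45, 47, 68, 82, 87, 89, 92]
pop() → 24: heap contents = [43, 45, 47, 68, 82, 87, 89, 92]
push(64): heap contents = [43, 45, 47, 64, 68, 82, 87, 89, 92]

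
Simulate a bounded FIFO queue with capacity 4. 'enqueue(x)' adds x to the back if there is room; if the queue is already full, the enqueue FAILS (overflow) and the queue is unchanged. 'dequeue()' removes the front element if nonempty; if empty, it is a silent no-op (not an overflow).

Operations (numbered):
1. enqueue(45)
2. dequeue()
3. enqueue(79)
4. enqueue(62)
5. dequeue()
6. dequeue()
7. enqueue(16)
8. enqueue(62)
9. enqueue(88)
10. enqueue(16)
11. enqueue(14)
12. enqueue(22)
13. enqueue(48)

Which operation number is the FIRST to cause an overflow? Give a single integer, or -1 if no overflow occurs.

1. enqueue(45): size=1
2. dequeue(): size=0
3. enqueue(79): size=1
4. enqueue(62): size=2
5. dequeue(): size=1
6. dequeue(): size=0
7. enqueue(16): size=1
8. enqueue(62): size=2
9. enqueue(88): size=3
10. enqueue(16): size=4
11. enqueue(14): size=4=cap → OVERFLOW (fail)
12. enqueue(22): size=4=cap → OVERFLOW (fail)
13. enqueue(48): size=4=cap → OVERFLOW (fail)

Answer: 11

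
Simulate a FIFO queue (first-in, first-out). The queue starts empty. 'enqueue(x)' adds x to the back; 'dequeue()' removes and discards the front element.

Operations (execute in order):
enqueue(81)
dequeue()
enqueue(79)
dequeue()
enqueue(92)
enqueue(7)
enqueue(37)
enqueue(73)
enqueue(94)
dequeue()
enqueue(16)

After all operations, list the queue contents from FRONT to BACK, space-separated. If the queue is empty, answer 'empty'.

Answer: 7 37 73 94 16

Derivation:
enqueue(81): [81]
dequeue(): []
enqueue(79): [79]
dequeue(): []
enqueue(92): [92]
enqueue(7): [92, 7]
enqueue(37): [92, 7, 37]
enqueue(73): [92, 7, 37, 73]
enqueue(94): [92, 7, 37, 73, 94]
dequeue(): [7, 37, 73, 94]
enqueue(16): [7, 37, 73, 94, 16]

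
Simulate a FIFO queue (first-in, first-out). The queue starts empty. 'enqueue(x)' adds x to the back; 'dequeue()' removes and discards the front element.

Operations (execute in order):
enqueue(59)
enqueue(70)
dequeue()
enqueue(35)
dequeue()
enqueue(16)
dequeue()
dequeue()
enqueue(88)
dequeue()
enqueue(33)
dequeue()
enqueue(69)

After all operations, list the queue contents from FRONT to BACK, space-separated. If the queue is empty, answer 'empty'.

enqueue(59): [59]
enqueue(70): [59, 70]
dequeue(): [70]
enqueue(35): [70, 35]
dequeue(): [35]
enqueue(16): [35, 16]
dequeue(): [16]
dequeue(): []
enqueue(88): [88]
dequeue(): []
enqueue(33): [33]
dequeue(): []
enqueue(69): [69]

Answer: 69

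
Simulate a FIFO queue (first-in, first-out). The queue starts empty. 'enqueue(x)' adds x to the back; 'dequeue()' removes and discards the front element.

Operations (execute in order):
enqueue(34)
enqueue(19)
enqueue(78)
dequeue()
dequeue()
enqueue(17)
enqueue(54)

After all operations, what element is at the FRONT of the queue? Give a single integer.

Answer: 78

Derivation:
enqueue(34): queue = [34]
enqueue(19): queue = [34, 19]
enqueue(78): queue = [34, 19, 78]
dequeue(): queue = [19, 78]
dequeue(): queue = [78]
enqueue(17): queue = [78, 17]
enqueue(54): queue = [78, 17, 54]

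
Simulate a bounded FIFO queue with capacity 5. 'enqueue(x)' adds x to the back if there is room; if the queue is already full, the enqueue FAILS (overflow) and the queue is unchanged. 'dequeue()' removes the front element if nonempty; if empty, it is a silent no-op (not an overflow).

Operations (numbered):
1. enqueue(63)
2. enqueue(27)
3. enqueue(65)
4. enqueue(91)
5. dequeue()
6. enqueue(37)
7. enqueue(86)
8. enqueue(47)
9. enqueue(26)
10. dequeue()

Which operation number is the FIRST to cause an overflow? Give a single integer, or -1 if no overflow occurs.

1. enqueue(63): size=1
2. enqueue(27): size=2
3. enqueue(65): size=3
4. enqueue(91): size=4
5. dequeue(): size=3
6. enqueue(37): size=4
7. enqueue(86): size=5
8. enqueue(47): size=5=cap → OVERFLOW (fail)
9. enqueue(26): size=5=cap → OVERFLOW (fail)
10. dequeue(): size=4

Answer: 8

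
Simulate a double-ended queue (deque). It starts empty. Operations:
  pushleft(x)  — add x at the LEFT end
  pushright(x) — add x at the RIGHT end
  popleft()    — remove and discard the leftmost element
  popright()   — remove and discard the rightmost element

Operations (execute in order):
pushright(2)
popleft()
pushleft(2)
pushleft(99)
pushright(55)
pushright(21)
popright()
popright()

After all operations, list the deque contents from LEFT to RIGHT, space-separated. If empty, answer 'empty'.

Answer: 99 2

Derivation:
pushright(2): [2]
popleft(): []
pushleft(2): [2]
pushleft(99): [99, 2]
pushright(55): [99, 2, 55]
pushright(21): [99, 2, 55, 21]
popright(): [99, 2, 55]
popright(): [99, 2]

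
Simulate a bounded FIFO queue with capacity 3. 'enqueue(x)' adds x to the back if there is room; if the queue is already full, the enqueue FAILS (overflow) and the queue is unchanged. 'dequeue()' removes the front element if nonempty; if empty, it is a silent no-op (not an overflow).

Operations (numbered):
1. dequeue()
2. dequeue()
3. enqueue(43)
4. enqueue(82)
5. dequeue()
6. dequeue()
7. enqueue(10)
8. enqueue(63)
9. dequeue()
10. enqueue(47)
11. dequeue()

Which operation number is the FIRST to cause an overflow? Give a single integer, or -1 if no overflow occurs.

1. dequeue(): empty, no-op, size=0
2. dequeue(): empty, no-op, size=0
3. enqueue(43): size=1
4. enqueue(82): size=2
5. dequeue(): size=1
6. dequeue(): size=0
7. enqueue(10): size=1
8. enqueue(63): size=2
9. dequeue(): size=1
10. enqueue(47): size=2
11. dequeue(): size=1

Answer: -1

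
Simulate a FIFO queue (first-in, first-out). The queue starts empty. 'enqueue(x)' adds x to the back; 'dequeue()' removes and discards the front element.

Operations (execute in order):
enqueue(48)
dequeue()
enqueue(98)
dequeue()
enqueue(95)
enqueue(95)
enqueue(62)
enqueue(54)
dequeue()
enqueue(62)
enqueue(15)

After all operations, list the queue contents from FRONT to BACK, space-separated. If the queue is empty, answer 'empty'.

enqueue(48): [48]
dequeue(): []
enqueue(98): [98]
dequeue(): []
enqueue(95): [95]
enqueue(95): [95, 95]
enqueue(62): [95, 95, 62]
enqueue(54): [95, 95, 62, 54]
dequeue(): [95, 62, 54]
enqueue(62): [95, 62, 54, 62]
enqueue(15): [95, 62, 54, 62, 15]

Answer: 95 62 54 62 15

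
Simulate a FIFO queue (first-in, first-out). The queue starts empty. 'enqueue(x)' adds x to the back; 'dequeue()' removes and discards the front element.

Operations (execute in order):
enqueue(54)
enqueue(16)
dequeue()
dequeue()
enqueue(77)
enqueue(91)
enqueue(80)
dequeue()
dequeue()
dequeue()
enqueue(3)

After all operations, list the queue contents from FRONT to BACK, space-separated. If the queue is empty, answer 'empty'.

Answer: 3

Derivation:
enqueue(54): [54]
enqueue(16): [54, 16]
dequeue(): [16]
dequeue(): []
enqueue(77): [77]
enqueue(91): [77, 91]
enqueue(80): [77, 91, 80]
dequeue(): [91, 80]
dequeue(): [80]
dequeue(): []
enqueue(3): [3]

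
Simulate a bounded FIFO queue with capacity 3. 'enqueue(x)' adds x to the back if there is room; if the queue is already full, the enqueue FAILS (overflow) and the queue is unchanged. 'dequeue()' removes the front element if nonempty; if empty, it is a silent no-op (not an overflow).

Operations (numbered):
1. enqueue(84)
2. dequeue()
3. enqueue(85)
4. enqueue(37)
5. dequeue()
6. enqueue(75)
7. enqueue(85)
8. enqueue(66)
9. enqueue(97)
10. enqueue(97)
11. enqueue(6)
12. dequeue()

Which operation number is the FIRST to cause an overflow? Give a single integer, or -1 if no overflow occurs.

1. enqueue(84): size=1
2. dequeue(): size=0
3. enqueue(85): size=1
4. enqueue(37): size=2
5. dequeue(): size=1
6. enqueue(75): size=2
7. enqueue(85): size=3
8. enqueue(66): size=3=cap → OVERFLOW (fail)
9. enqueue(97): size=3=cap → OVERFLOW (fail)
10. enqueue(97): size=3=cap → OVERFLOW (fail)
11. enqueue(6): size=3=cap → OVERFLOW (fail)
12. dequeue(): size=2

Answer: 8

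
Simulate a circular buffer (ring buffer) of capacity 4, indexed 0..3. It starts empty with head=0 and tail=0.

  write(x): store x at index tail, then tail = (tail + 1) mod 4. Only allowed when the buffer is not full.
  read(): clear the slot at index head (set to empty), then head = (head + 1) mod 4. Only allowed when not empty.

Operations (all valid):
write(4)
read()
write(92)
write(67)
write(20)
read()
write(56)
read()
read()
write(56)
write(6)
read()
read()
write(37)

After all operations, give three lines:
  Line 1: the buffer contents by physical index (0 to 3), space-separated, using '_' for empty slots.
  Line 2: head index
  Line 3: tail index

write(4): buf=[4 _ _ _], head=0, tail=1, size=1
read(): buf=[_ _ _ _], head=1, tail=1, size=0
write(92): buf=[_ 92 _ _], head=1, tail=2, size=1
write(67): buf=[_ 92 67 _], head=1, tail=3, size=2
write(20): buf=[_ 92 67 20], head=1, tail=0, size=3
read(): buf=[_ _ 67 20], head=2, tail=0, size=2
write(56): buf=[56 _ 67 20], head=2, tail=1, size=3
read(): buf=[56 _ _ 20], head=3, tail=1, size=2
read(): buf=[56 _ _ _], head=0, tail=1, size=1
write(56): buf=[56 56 _ _], head=0, tail=2, size=2
write(6): buf=[56 56 6 _], head=0, tail=3, size=3
read(): buf=[_ 56 6 _], head=1, tail=3, size=2
read(): buf=[_ _ 6 _], head=2, tail=3, size=1
write(37): buf=[_ _ 6 37], head=2, tail=0, size=2

Answer: _ _ 6 37
2
0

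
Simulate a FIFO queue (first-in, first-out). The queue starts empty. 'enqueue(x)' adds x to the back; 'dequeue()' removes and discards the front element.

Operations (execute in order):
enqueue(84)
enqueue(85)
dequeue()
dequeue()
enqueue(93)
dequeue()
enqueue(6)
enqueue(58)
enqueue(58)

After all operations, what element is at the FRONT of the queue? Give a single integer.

enqueue(84): queue = [84]
enqueue(85): queue = [84, 85]
dequeue(): queue = [85]
dequeue(): queue = []
enqueue(93): queue = [93]
dequeue(): queue = []
enqueue(6): queue = [6]
enqueue(58): queue = [6, 58]
enqueue(58): queue = [6, 58, 58]

Answer: 6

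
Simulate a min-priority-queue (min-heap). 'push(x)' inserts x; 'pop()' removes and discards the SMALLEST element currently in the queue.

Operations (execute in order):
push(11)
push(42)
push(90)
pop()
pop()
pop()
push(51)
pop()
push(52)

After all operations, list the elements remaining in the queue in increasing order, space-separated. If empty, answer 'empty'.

push(11): heap contents = [11]
push(42): heap contents = [11, 42]
push(90): heap contents = [11, 42, 90]
pop() → 11: heap contents = [42, 90]
pop() → 42: heap contents = [90]
pop() → 90: heap contents = []
push(51): heap contents = [51]
pop() → 51: heap contents = []
push(52): heap contents = [52]

Answer: 52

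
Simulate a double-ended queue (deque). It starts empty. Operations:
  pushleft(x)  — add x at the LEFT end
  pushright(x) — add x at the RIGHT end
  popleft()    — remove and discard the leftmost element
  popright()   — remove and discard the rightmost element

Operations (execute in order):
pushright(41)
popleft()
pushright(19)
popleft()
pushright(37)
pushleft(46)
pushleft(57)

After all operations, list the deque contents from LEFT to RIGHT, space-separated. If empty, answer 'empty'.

pushright(41): [41]
popleft(): []
pushright(19): [19]
popleft(): []
pushright(37): [37]
pushleft(46): [46, 37]
pushleft(57): [57, 46, 37]

Answer: 57 46 37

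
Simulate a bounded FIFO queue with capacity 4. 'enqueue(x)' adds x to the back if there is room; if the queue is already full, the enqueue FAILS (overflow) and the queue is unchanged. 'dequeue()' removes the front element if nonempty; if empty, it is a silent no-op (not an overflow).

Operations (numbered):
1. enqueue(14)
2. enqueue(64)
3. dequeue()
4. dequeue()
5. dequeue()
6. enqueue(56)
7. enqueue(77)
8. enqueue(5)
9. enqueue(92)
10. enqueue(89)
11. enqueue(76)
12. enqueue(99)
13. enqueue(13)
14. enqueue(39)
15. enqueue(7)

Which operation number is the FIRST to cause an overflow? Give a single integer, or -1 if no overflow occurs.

Answer: 10

Derivation:
1. enqueue(14): size=1
2. enqueue(64): size=2
3. dequeue(): size=1
4. dequeue(): size=0
5. dequeue(): empty, no-op, size=0
6. enqueue(56): size=1
7. enqueue(77): size=2
8. enqueue(5): size=3
9. enqueue(92): size=4
10. enqueue(89): size=4=cap → OVERFLOW (fail)
11. enqueue(76): size=4=cap → OVERFLOW (fail)
12. enqueue(99): size=4=cap → OVERFLOW (fail)
13. enqueue(13): size=4=cap → OVERFLOW (fail)
14. enqueue(39): size=4=cap → OVERFLOW (fail)
15. enqueue(7): size=4=cap → OVERFLOW (fail)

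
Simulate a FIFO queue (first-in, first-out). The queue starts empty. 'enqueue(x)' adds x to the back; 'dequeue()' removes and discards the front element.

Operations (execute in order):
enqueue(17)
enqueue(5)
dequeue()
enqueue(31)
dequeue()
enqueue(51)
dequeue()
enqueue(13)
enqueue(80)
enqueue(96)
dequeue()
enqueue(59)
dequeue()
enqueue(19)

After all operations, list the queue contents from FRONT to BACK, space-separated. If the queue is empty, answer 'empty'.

enqueue(17): [17]
enqueue(5): [17, 5]
dequeue(): [5]
enqueue(31): [5, 31]
dequeue(): [31]
enqueue(51): [31, 51]
dequeue(): [51]
enqueue(13): [51, 13]
enqueue(80): [51, 13, 80]
enqueue(96): [51, 13, 80, 96]
dequeue(): [13, 80, 96]
enqueue(59): [13, 80, 96, 59]
dequeue(): [80, 96, 59]
enqueue(19): [80, 96, 59, 19]

Answer: 80 96 59 19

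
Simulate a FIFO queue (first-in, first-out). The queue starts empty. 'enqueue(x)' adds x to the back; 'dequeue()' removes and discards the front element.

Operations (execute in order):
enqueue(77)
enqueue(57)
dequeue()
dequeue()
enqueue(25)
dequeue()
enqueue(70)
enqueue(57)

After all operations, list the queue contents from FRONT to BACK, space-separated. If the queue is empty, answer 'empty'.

enqueue(77): [77]
enqueue(57): [77, 57]
dequeue(): [57]
dequeue(): []
enqueue(25): [25]
dequeue(): []
enqueue(70): [70]
enqueue(57): [70, 57]

Answer: 70 57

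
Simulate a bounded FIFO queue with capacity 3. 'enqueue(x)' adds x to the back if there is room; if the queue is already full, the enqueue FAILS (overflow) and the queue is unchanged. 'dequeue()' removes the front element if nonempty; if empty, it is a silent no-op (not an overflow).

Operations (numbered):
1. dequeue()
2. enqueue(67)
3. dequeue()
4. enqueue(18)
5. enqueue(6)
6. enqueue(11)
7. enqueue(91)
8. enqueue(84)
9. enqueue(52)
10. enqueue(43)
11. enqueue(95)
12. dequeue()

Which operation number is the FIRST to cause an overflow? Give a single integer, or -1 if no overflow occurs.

Answer: 7

Derivation:
1. dequeue(): empty, no-op, size=0
2. enqueue(67): size=1
3. dequeue(): size=0
4. enqueue(18): size=1
5. enqueue(6): size=2
6. enqueue(11): size=3
7. enqueue(91): size=3=cap → OVERFLOW (fail)
8. enqueue(84): size=3=cap → OVERFLOW (fail)
9. enqueue(52): size=3=cap → OVERFLOW (fail)
10. enqueue(43): size=3=cap → OVERFLOW (fail)
11. enqueue(95): size=3=cap → OVERFLOW (fail)
12. dequeue(): size=2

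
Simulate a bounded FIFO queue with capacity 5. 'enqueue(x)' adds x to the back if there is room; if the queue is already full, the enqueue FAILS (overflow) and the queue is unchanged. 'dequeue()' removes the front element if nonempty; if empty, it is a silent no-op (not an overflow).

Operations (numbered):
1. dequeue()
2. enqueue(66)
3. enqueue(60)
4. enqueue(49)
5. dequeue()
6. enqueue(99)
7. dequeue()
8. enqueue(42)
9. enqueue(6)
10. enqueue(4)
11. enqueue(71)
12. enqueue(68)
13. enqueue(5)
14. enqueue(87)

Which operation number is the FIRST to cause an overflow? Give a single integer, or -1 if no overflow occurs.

1. dequeue(): empty, no-op, size=0
2. enqueue(66): size=1
3. enqueue(60): size=2
4. enqueue(49): size=3
5. dequeue(): size=2
6. enqueue(99): size=3
7. dequeue(): size=2
8. enqueue(42): size=3
9. enqueue(6): size=4
10. enqueue(4): size=5
11. enqueue(71): size=5=cap → OVERFLOW (fail)
12. enqueue(68): size=5=cap → OVERFLOW (fail)
13. enqueue(5): size=5=cap → OVERFLOW (fail)
14. enqueue(87): size=5=cap → OVERFLOW (fail)

Answer: 11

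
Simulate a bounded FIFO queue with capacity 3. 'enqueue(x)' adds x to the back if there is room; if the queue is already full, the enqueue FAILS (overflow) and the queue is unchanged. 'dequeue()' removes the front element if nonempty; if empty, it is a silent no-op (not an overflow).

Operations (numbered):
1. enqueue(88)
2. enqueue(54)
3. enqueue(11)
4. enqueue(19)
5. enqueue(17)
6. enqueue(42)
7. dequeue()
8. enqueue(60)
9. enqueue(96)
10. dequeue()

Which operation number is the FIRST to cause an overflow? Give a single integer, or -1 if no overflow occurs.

Answer: 4

Derivation:
1. enqueue(88): size=1
2. enqueue(54): size=2
3. enqueue(11): size=3
4. enqueue(19): size=3=cap → OVERFLOW (fail)
5. enqueue(17): size=3=cap → OVERFLOW (fail)
6. enqueue(42): size=3=cap → OVERFLOW (fail)
7. dequeue(): size=2
8. enqueue(60): size=3
9. enqueue(96): size=3=cap → OVERFLOW (fail)
10. dequeue(): size=2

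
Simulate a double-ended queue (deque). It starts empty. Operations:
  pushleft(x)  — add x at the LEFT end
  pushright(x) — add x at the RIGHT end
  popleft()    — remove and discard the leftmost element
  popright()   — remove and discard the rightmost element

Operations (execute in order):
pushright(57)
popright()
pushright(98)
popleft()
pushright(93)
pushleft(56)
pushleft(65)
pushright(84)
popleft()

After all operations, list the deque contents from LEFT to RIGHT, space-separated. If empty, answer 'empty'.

Answer: 56 93 84

Derivation:
pushright(57): [57]
popright(): []
pushright(98): [98]
popleft(): []
pushright(93): [93]
pushleft(56): [56, 93]
pushleft(65): [65, 56, 93]
pushright(84): [65, 56, 93, 84]
popleft(): [56, 93, 84]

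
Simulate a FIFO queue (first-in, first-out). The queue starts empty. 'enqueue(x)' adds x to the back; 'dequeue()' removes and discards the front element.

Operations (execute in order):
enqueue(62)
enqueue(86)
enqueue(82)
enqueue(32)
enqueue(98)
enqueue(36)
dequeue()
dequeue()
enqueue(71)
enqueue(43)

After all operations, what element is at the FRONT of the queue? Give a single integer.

enqueue(62): queue = [62]
enqueue(86): queue = [62, 86]
enqueue(82): queue = [62, 86, 82]
enqueue(32): queue = [62, 86, 82, 32]
enqueue(98): queue = [62, 86, 82, 32, 98]
enqueue(36): queue = [62, 86, 82, 32, 98, 36]
dequeue(): queue = [86, 82, 32, 98, 36]
dequeue(): queue = [82, 32, 98, 36]
enqueue(71): queue = [82, 32, 98, 36, 71]
enqueue(43): queue = [82, 32, 98, 36, 71, 43]

Answer: 82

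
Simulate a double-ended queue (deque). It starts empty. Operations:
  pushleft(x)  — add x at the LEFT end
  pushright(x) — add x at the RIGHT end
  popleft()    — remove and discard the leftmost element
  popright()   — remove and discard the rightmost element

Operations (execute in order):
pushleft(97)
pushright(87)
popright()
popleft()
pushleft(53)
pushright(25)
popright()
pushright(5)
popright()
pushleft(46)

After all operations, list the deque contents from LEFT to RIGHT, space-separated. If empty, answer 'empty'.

Answer: 46 53

Derivation:
pushleft(97): [97]
pushright(87): [97, 87]
popright(): [97]
popleft(): []
pushleft(53): [53]
pushright(25): [53, 25]
popright(): [53]
pushright(5): [53, 5]
popright(): [53]
pushleft(46): [46, 53]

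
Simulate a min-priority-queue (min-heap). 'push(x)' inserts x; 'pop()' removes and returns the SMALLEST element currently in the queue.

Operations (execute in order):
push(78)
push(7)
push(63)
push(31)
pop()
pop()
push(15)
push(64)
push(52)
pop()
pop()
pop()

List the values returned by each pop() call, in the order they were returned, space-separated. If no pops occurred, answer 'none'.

push(78): heap contents = [78]
push(7): heap contents = [7, 78]
push(63): heap contents = [7, 63, 78]
push(31): heap contents = [7, 31, 63, 78]
pop() → 7: heap contents = [31, 63, 78]
pop() → 31: heap contents = [63, 78]
push(15): heap contents = [15, 63, 78]
push(64): heap contents = [15, 63, 64, 78]
push(52): heap contents = [15, 52, 63, 64, 78]
pop() → 15: heap contents = [52, 63, 64, 78]
pop() → 52: heap contents = [63, 64, 78]
pop() → 63: heap contents = [64, 78]

Answer: 7 31 15 52 63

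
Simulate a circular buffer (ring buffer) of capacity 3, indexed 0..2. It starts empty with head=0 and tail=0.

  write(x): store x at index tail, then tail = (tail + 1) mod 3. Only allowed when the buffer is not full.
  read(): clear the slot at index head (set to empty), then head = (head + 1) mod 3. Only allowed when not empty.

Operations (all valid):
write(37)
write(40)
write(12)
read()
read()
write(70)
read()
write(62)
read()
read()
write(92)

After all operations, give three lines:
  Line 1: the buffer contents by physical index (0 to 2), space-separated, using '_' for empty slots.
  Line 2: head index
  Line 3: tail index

Answer: _ _ 92
2
0

Derivation:
write(37): buf=[37 _ _], head=0, tail=1, size=1
write(40): buf=[37 40 _], head=0, tail=2, size=2
write(12): buf=[37 40 12], head=0, tail=0, size=3
read(): buf=[_ 40 12], head=1, tail=0, size=2
read(): buf=[_ _ 12], head=2, tail=0, size=1
write(70): buf=[70 _ 12], head=2, tail=1, size=2
read(): buf=[70 _ _], head=0, tail=1, size=1
write(62): buf=[70 62 _], head=0, tail=2, size=2
read(): buf=[_ 62 _], head=1, tail=2, size=1
read(): buf=[_ _ _], head=2, tail=2, size=0
write(92): buf=[_ _ 92], head=2, tail=0, size=1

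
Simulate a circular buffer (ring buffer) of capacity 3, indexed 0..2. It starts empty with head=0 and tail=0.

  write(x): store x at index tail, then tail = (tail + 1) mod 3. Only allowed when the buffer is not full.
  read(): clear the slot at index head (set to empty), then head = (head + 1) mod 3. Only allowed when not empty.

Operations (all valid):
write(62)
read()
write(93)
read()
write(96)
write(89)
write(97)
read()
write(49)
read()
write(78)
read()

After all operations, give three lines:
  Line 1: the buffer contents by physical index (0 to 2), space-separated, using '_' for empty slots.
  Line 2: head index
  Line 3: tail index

Answer: 78 _ 49
2
1

Derivation:
write(62): buf=[62 _ _], head=0, tail=1, size=1
read(): buf=[_ _ _], head=1, tail=1, size=0
write(93): buf=[_ 93 _], head=1, tail=2, size=1
read(): buf=[_ _ _], head=2, tail=2, size=0
write(96): buf=[_ _ 96], head=2, tail=0, size=1
write(89): buf=[89 _ 96], head=2, tail=1, size=2
write(97): buf=[89 97 96], head=2, tail=2, size=3
read(): buf=[89 97 _], head=0, tail=2, size=2
write(49): buf=[89 97 49], head=0, tail=0, size=3
read(): buf=[_ 97 49], head=1, tail=0, size=2
write(78): buf=[78 97 49], head=1, tail=1, size=3
read(): buf=[78 _ 49], head=2, tail=1, size=2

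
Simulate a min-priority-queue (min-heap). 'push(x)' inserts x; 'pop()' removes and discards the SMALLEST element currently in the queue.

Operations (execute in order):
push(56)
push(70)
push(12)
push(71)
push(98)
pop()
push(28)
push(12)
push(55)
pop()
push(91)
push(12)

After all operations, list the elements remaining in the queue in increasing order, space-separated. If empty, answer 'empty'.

push(56): heap contents = [56]
push(70): heap contents = [56, 70]
push(12): heap contents = [12, 56, 70]
push(71): heap contents = [12, 56, 70, 71]
push(98): heap contents = [12, 56, 70, 71, 98]
pop() → 12: heap contents = [56, 70, 71, 98]
push(28): heap contents = [28, 56, 70, 71, 98]
push(12): heap contents = [12, 28, 56, 70, 71, 98]
push(55): heap contents = [12, 28, 55, 56, 70, 71, 98]
pop() → 12: heap contents = [28, 55, 56, 70, 71, 98]
push(91): heap contents = [28, 55, 56, 70, 71, 91, 98]
push(12): heap contents = [12, 28, 55, 56, 70, 71, 91, 98]

Answer: 12 28 55 56 70 71 91 98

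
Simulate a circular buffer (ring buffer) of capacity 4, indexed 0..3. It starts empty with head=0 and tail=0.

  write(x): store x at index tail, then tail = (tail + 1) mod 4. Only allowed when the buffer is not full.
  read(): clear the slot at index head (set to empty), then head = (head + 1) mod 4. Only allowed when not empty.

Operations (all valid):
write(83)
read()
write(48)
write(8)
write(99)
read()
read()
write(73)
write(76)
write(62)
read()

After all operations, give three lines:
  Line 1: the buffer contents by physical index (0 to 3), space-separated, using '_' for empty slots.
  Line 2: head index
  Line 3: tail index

Answer: 73 76 62 _
0
3

Derivation:
write(83): buf=[83 _ _ _], head=0, tail=1, size=1
read(): buf=[_ _ _ _], head=1, tail=1, size=0
write(48): buf=[_ 48 _ _], head=1, tail=2, size=1
write(8): buf=[_ 48 8 _], head=1, tail=3, size=2
write(99): buf=[_ 48 8 99], head=1, tail=0, size=3
read(): buf=[_ _ 8 99], head=2, tail=0, size=2
read(): buf=[_ _ _ 99], head=3, tail=0, size=1
write(73): buf=[73 _ _ 99], head=3, tail=1, size=2
write(76): buf=[73 76 _ 99], head=3, tail=2, size=3
write(62): buf=[73 76 62 99], head=3, tail=3, size=4
read(): buf=[73 76 62 _], head=0, tail=3, size=3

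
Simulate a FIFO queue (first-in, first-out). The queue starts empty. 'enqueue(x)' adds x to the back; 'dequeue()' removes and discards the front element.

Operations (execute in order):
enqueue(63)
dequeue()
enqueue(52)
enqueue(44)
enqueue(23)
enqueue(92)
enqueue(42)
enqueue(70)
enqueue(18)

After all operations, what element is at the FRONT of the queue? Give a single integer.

Answer: 52

Derivation:
enqueue(63): queue = [63]
dequeue(): queue = []
enqueue(52): queue = [52]
enqueue(44): queue = [52, 44]
enqueue(23): queue = [52, 44, 23]
enqueue(92): queue = [52, 44, 23, 92]
enqueue(42): queue = [52, 44, 23, 92, 42]
enqueue(70): queue = [52, 44, 23, 92, 42, 70]
enqueue(18): queue = [52, 44, 23, 92, 42, 70, 18]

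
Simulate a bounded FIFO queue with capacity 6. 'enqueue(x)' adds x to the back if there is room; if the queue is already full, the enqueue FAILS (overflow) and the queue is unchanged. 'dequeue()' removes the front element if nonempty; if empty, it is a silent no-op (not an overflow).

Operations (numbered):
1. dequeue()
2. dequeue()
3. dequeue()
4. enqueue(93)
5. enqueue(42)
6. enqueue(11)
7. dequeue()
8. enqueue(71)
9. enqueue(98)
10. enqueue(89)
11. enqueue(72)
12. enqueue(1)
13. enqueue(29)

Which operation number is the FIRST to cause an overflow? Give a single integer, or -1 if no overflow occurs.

1. dequeue(): empty, no-op, size=0
2. dequeue(): empty, no-op, size=0
3. dequeue(): empty, no-op, size=0
4. enqueue(93): size=1
5. enqueue(42): size=2
6. enqueue(11): size=3
7. dequeue(): size=2
8. enqueue(71): size=3
9. enqueue(98): size=4
10. enqueue(89): size=5
11. enqueue(72): size=6
12. enqueue(1): size=6=cap → OVERFLOW (fail)
13. enqueue(29): size=6=cap → OVERFLOW (fail)

Answer: 12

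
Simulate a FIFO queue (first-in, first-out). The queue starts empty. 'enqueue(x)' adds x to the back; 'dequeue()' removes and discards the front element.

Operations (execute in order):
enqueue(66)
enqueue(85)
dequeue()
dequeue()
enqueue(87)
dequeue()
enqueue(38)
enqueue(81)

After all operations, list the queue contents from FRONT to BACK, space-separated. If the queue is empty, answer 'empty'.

enqueue(66): [66]
enqueue(85): [66, 85]
dequeue(): [85]
dequeue(): []
enqueue(87): [87]
dequeue(): []
enqueue(38): [38]
enqueue(81): [38, 81]

Answer: 38 81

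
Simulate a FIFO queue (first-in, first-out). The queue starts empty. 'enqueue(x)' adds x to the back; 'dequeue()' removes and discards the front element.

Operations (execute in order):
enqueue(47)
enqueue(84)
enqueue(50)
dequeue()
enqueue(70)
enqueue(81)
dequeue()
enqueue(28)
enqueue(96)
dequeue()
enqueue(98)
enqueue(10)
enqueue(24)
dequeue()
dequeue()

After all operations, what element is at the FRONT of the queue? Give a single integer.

enqueue(47): queue = [47]
enqueue(84): queue = [47, 84]
enqueue(50): queue = [47, 84, 50]
dequeue(): queue = [84, 50]
enqueue(70): queue = [84, 50, 70]
enqueue(81): queue = [84, 50, 70, 81]
dequeue(): queue = [50, 70, 81]
enqueue(28): queue = [50, 70, 81, 28]
enqueue(96): queue = [50, 70, 81, 28, 96]
dequeue(): queue = [70, 81, 28, 96]
enqueue(98): queue = [70, 81, 28, 96, 98]
enqueue(10): queue = [70, 81, 28, 96, 98, 10]
enqueue(24): queue = [70, 81, 28, 96, 98, 10, 24]
dequeue(): queue = [81, 28, 96, 98, 10, 24]
dequeue(): queue = [28, 96, 98, 10, 24]

Answer: 28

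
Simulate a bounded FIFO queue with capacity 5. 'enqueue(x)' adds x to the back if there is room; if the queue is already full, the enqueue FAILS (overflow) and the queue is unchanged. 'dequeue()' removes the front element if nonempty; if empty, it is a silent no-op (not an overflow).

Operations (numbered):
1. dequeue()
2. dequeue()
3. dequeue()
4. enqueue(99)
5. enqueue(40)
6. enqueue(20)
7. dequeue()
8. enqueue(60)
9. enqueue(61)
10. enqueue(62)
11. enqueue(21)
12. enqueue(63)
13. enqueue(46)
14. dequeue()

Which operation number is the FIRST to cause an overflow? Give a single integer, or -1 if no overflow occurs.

Answer: 11

Derivation:
1. dequeue(): empty, no-op, size=0
2. dequeue(): empty, no-op, size=0
3. dequeue(): empty, no-op, size=0
4. enqueue(99): size=1
5. enqueue(40): size=2
6. enqueue(20): size=3
7. dequeue(): size=2
8. enqueue(60): size=3
9. enqueue(61): size=4
10. enqueue(62): size=5
11. enqueue(21): size=5=cap → OVERFLOW (fail)
12. enqueue(63): size=5=cap → OVERFLOW (fail)
13. enqueue(46): size=5=cap → OVERFLOW (fail)
14. dequeue(): size=4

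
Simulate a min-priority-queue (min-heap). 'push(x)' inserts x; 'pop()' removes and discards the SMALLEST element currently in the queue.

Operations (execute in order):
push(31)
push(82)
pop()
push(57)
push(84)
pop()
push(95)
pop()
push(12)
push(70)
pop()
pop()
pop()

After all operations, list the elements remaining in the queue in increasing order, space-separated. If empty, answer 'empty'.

Answer: 95

Derivation:
push(31): heap contents = [31]
push(82): heap contents = [31, 82]
pop() → 31: heap contents = [82]
push(57): heap contents = [57, 82]
push(84): heap contents = [57, 82, 84]
pop() → 57: heap contents = [82, 84]
push(95): heap contents = [82, 84, 95]
pop() → 82: heap contents = [84, 95]
push(12): heap contents = [12, 84, 95]
push(70): heap contents = [12, 70, 84, 95]
pop() → 12: heap contents = [70, 84, 95]
pop() → 70: heap contents = [84, 95]
pop() → 84: heap contents = [95]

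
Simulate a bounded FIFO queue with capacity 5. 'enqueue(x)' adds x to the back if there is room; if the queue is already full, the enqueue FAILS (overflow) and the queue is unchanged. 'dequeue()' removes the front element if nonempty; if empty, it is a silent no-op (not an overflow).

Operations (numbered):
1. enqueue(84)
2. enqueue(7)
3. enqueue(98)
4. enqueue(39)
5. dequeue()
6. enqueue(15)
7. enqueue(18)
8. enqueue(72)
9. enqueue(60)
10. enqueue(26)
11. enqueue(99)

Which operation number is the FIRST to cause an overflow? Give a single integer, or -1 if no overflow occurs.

Answer: 8

Derivation:
1. enqueue(84): size=1
2. enqueue(7): size=2
3. enqueue(98): size=3
4. enqueue(39): size=4
5. dequeue(): size=3
6. enqueue(15): size=4
7. enqueue(18): size=5
8. enqueue(72): size=5=cap → OVERFLOW (fail)
9. enqueue(60): size=5=cap → OVERFLOW (fail)
10. enqueue(26): size=5=cap → OVERFLOW (fail)
11. enqueue(99): size=5=cap → OVERFLOW (fail)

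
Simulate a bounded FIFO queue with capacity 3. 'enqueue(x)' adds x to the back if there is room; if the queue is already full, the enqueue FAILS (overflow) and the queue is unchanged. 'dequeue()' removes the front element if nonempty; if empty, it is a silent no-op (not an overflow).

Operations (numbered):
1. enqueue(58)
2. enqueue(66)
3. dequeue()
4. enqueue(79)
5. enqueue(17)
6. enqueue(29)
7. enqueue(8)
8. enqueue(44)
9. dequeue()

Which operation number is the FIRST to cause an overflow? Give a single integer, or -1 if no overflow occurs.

1. enqueue(58): size=1
2. enqueue(66): size=2
3. dequeue(): size=1
4. enqueue(79): size=2
5. enqueue(17): size=3
6. enqueue(29): size=3=cap → OVERFLOW (fail)
7. enqueue(8): size=3=cap → OVERFLOW (fail)
8. enqueue(44): size=3=cap → OVERFLOW (fail)
9. dequeue(): size=2

Answer: 6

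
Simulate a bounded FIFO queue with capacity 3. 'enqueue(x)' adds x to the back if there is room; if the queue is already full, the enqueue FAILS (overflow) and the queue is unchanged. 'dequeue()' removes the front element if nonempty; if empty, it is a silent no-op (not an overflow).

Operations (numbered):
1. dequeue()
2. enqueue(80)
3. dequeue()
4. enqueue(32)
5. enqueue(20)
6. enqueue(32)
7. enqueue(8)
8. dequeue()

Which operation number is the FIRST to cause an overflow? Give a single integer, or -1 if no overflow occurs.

Answer: 7

Derivation:
1. dequeue(): empty, no-op, size=0
2. enqueue(80): size=1
3. dequeue(): size=0
4. enqueue(32): size=1
5. enqueue(20): size=2
6. enqueue(32): size=3
7. enqueue(8): size=3=cap → OVERFLOW (fail)
8. dequeue(): size=2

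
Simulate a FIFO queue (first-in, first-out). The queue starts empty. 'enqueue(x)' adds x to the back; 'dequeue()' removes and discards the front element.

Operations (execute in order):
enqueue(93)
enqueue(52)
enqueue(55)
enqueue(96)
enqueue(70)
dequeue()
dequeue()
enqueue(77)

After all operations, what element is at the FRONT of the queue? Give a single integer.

Answer: 55

Derivation:
enqueue(93): queue = [93]
enqueue(52): queue = [93, 52]
enqueue(55): queue = [93, 52, 55]
enqueue(96): queue = [93, 52, 55, 96]
enqueue(70): queue = [93, 52, 55, 96, 70]
dequeue(): queue = [52, 55, 96, 70]
dequeue(): queue = [55, 96, 70]
enqueue(77): queue = [55, 96, 70, 77]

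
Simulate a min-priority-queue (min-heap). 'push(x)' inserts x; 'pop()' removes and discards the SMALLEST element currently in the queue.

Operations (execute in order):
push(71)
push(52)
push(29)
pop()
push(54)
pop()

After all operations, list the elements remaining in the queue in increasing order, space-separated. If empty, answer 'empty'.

push(71): heap contents = [71]
push(52): heap contents = [52, 71]
push(29): heap contents = [29, 52, 71]
pop() → 29: heap contents = [52, 71]
push(54): heap contents = [52, 54, 71]
pop() → 52: heap contents = [54, 71]

Answer: 54 71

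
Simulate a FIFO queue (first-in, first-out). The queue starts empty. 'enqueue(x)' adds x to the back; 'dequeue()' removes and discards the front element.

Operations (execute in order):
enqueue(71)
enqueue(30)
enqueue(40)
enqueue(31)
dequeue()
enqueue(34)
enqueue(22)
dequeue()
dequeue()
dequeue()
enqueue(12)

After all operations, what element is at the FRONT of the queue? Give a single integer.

Answer: 34

Derivation:
enqueue(71): queue = [71]
enqueue(30): queue = [71, 30]
enqueue(40): queue = [71, 30, 40]
enqueue(31): queue = [71, 30, 40, 31]
dequeue(): queue = [30, 40, 31]
enqueue(34): queue = [30, 40, 31, 34]
enqueue(22): queue = [30, 40, 31, 34, 22]
dequeue(): queue = [40, 31, 34, 22]
dequeue(): queue = [31, 34, 22]
dequeue(): queue = [34, 22]
enqueue(12): queue = [34, 22, 12]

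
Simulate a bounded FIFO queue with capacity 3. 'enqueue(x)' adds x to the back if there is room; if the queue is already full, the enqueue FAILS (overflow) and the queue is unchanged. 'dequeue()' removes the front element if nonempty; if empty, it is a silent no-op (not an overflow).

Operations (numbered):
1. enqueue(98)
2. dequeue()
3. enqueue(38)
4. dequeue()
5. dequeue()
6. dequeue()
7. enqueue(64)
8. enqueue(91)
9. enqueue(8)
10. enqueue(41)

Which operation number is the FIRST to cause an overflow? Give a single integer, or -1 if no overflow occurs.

Answer: 10

Derivation:
1. enqueue(98): size=1
2. dequeue(): size=0
3. enqueue(38): size=1
4. dequeue(): size=0
5. dequeue(): empty, no-op, size=0
6. dequeue(): empty, no-op, size=0
7. enqueue(64): size=1
8. enqueue(91): size=2
9. enqueue(8): size=3
10. enqueue(41): size=3=cap → OVERFLOW (fail)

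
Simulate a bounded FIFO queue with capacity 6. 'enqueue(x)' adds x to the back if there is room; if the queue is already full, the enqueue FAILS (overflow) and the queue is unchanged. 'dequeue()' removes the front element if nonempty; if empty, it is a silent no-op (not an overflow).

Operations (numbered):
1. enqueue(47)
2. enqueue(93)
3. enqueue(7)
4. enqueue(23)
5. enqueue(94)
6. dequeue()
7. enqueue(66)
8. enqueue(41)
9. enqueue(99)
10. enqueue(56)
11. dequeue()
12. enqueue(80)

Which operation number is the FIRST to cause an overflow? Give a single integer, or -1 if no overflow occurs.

Answer: 9

Derivation:
1. enqueue(47): size=1
2. enqueue(93): size=2
3. enqueue(7): size=3
4. enqueue(23): size=4
5. enqueue(94): size=5
6. dequeue(): size=4
7. enqueue(66): size=5
8. enqueue(41): size=6
9. enqueue(99): size=6=cap → OVERFLOW (fail)
10. enqueue(56): size=6=cap → OVERFLOW (fail)
11. dequeue(): size=5
12. enqueue(80): size=6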